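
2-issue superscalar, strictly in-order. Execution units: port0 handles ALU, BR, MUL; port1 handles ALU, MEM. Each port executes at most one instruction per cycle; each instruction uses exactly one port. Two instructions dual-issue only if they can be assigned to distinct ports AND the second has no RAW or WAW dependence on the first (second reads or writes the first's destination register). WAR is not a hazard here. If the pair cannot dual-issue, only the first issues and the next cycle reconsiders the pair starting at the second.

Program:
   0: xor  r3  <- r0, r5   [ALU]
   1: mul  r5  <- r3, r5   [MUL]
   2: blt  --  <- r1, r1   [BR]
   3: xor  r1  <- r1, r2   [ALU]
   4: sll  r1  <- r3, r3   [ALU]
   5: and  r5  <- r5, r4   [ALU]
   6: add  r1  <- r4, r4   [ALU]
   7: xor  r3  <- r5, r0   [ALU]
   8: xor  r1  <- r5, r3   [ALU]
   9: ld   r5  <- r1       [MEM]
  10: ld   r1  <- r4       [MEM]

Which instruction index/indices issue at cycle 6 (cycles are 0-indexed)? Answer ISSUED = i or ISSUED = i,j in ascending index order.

ISSUED = 9

[0] i0  xor  -- RAW r3
[1] i1  mul  -- no-port MUL/BR
[2] i2,i3  blt xor  -- 2-wide
[3] i4,i5  sll and  -- 2-wide
[4] i6,i7  add xor  -- 2-wide
[5] i8  xor  -- RAW r1
[6] i9  ld  -- no-port MEM/MEM
[7] i10  ld  -- tail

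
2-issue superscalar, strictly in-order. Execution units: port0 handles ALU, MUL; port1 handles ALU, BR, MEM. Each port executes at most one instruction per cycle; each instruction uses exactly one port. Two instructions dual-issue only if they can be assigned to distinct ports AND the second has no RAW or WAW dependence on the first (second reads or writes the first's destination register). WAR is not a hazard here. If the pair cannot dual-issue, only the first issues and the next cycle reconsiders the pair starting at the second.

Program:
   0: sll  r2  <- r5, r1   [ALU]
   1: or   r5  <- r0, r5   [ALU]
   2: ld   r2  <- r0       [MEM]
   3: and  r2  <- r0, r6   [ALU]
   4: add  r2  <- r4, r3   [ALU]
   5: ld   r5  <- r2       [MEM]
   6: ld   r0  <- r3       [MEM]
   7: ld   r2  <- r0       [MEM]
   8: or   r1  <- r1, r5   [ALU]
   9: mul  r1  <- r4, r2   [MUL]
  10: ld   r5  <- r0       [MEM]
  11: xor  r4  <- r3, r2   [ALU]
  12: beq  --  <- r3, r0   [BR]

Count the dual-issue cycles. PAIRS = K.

#0 head=0: sll.ALU;or.ALU i0&i1 pair
#1 head=2: ld.MEM i2 WAW r2
#2 head=3: and.ALU i3 WAW r2
#3 head=4: add.ALU i4 RAW r2
#4 head=5: ld.MEM i5 no-port MEM/MEM
#5 head=6: ld.MEM i6 no-port MEM/MEM
#6 head=7: ld.MEM;or.ALU i7&i8 pair
#7 head=9: mul.MUL;ld.MEM i9&i10 pair
#8 head=11: xor.ALU;beq.BR i11&i12 pair

PAIRS = 4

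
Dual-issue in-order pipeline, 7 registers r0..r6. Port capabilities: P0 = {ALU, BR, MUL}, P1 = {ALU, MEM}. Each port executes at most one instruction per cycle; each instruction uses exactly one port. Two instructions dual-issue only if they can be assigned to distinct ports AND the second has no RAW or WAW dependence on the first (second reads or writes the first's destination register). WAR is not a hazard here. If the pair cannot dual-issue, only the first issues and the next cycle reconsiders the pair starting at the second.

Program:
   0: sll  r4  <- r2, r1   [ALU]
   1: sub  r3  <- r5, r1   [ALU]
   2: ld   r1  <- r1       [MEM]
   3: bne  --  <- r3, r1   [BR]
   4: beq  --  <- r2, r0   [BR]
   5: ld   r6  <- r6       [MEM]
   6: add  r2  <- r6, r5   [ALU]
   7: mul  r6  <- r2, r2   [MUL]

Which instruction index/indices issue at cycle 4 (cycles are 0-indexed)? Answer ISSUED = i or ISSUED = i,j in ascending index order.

0. sll.ALU+sub.ALU @i0&i1  | dual
1. ld.MEM @i2  | RAW r1
2. bne.BR @i3  | no-port BR/BR
3. beq.BR+ld.MEM @i4&i5  | dual
4. add.ALU @i6  | RAW r2
5. mul.MUL @i7  | tail

ISSUED = 6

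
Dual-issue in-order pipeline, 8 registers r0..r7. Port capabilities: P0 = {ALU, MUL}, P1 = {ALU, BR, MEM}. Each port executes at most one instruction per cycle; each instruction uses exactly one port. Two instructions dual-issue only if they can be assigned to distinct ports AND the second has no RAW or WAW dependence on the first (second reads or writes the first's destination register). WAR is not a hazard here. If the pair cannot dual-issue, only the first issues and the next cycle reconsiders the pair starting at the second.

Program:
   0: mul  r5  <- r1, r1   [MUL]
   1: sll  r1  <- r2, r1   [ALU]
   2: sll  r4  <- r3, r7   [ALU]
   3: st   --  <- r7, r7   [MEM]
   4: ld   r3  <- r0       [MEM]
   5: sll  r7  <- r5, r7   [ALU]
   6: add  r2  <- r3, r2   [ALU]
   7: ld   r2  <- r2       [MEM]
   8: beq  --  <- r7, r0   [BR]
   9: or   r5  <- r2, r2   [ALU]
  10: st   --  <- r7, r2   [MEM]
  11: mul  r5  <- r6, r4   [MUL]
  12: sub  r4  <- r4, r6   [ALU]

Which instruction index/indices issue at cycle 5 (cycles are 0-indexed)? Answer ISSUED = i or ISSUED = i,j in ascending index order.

ISSUED = 8,9

0. mul/sll @i0&i1  | pair
1. sll/st @i2&i3  | pair
2. ld/sll @i4&i5  | pair
3. add @i6  | RAW+WAW r2
4. ld @i7  | no-port MEM/BR
5. beq/or @i8&i9  | pair
6. st/mul @i10&i11  | pair
7. sub @i12  | tail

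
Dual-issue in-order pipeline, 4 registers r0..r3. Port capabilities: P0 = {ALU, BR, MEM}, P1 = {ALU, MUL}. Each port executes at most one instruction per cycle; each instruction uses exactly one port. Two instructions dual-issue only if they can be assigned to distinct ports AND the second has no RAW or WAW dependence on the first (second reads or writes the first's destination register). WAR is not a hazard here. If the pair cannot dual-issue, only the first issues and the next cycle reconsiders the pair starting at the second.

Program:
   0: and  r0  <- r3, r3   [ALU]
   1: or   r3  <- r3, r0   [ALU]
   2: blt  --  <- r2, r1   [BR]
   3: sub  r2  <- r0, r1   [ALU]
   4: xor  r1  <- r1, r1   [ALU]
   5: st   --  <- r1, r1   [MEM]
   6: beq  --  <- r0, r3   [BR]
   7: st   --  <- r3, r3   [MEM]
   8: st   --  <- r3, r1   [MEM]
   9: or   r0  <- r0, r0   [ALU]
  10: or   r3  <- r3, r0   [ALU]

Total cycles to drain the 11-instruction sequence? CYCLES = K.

CYCLES = 8

#0 head=0: and i0 RAW r0
#1 head=1: or+blt i1/i2 dual
#2 head=3: sub+xor i3/i4 dual
#3 head=5: st i5 no-port MEM/BR
#4 head=6: beq i6 no-port BR/MEM
#5 head=7: st i7 no-port MEM/MEM
#6 head=8: st+or i8/i9 dual
#7 head=10: or i10 tail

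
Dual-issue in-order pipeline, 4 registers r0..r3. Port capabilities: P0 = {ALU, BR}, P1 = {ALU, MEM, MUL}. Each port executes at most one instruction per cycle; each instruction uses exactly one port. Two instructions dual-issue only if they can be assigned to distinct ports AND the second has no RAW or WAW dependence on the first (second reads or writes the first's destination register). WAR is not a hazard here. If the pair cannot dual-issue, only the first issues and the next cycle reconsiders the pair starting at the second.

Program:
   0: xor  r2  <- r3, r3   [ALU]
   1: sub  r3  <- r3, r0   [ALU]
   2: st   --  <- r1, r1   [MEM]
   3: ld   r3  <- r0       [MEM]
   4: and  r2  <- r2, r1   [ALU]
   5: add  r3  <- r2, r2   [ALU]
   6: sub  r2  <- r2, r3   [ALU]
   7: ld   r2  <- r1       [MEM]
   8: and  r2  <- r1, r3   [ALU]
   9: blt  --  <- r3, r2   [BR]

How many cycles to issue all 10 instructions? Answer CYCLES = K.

CYCLES = 8

#0 head=0: xor/sub i0/i1 pair
#1 head=2: st i2 no-port MEM/MEM
#2 head=3: ld/and i3/i4 pair
#3 head=5: add i5 RAW r3
#4 head=6: sub i6 WAW r2
#5 head=7: ld i7 WAW r2
#6 head=8: and i8 RAW r2
#7 head=9: blt i9 tail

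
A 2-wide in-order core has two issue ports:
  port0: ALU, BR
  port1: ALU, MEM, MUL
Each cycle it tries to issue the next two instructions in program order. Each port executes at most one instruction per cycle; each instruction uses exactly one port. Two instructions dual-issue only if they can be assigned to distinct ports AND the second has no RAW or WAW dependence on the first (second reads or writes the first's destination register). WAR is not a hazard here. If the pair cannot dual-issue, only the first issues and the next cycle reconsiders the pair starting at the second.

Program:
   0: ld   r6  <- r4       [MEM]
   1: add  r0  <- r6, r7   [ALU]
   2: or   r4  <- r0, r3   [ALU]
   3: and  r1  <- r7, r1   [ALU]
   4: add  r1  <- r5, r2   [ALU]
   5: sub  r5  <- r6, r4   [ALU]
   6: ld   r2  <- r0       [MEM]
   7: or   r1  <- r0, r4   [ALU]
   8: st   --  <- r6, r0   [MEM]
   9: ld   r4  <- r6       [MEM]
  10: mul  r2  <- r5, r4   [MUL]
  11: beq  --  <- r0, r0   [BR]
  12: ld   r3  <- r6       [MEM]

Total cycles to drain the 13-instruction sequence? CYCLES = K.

CYCLES = 9

  cy0 -> i0 (ld.MEM) RAW r6
  cy1 -> i1 (add.ALU) RAW r0
  cy2 -> i2,i3 (or.ALU;and.ALU) dual
  cy3 -> i4,i5 (add.ALU;sub.ALU) dual
  cy4 -> i6,i7 (ld.MEM;or.ALU) dual
  cy5 -> i8 (st.MEM) no-port MEM/MEM
  cy6 -> i9 (ld.MEM) no-port MEM/MUL
  cy7 -> i10,i11 (mul.MUL;beq.BR) dual
  cy8 -> i12 (ld.MEM) tail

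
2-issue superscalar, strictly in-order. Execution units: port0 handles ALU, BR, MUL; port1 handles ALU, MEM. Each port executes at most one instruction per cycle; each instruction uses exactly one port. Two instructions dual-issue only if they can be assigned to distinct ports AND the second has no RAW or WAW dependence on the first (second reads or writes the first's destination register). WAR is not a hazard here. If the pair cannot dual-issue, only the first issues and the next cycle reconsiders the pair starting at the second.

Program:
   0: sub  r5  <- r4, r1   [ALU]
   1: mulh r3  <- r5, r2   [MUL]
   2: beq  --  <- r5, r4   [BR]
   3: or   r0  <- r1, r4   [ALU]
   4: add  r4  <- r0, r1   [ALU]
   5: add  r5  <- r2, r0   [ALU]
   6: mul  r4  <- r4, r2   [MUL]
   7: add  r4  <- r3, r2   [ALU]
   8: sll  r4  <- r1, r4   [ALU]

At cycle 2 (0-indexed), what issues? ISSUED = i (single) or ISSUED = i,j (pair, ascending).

c0: i0 sub  RAW r5
c1: i1 mulh  no-port MUL/BR
c2: i2&i3 beq;or  2-wide
c3: i4&i5 add;add  2-wide
c4: i6 mul  WAW r4
c5: i7 add  RAW+WAW r4
c6: i8 sll  tail

ISSUED = 2,3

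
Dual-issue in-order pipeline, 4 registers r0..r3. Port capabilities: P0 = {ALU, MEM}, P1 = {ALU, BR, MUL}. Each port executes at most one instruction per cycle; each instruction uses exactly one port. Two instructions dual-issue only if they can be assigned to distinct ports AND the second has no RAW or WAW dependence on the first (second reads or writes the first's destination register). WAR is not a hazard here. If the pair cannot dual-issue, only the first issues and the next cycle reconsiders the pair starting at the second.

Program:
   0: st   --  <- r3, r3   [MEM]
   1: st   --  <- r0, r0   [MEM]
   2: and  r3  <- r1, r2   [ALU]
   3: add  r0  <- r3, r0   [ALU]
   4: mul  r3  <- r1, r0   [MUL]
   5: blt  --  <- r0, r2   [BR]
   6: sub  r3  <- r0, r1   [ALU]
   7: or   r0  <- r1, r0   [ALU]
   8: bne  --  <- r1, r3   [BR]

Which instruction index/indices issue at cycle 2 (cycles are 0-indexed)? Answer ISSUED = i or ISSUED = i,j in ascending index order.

ISSUED = 3

  cy0 -> i0 (st) no-port MEM/MEM
  cy1 -> i1,i2 (st;and) 2-wide
  cy2 -> i3 (add) RAW r0
  cy3 -> i4 (mul) no-port MUL/BR
  cy4 -> i5,i6 (blt;sub) 2-wide
  cy5 -> i7,i8 (or;bne) 2-wide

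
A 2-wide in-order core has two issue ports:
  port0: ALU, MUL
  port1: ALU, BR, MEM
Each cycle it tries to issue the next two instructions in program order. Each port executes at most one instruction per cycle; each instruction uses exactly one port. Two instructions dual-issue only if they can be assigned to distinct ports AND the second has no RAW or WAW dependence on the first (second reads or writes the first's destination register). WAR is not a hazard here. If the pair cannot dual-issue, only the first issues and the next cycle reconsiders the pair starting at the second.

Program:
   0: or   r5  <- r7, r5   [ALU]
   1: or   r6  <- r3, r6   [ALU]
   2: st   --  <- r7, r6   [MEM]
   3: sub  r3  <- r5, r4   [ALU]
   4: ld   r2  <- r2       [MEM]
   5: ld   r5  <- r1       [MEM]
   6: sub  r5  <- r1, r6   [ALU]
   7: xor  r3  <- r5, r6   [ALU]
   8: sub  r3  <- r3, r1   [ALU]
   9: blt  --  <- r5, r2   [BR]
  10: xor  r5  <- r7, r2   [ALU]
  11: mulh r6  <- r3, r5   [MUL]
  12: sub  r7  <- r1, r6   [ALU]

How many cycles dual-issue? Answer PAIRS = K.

PAIRS = 3

  cy0 -> i0+i1 (or;or) pair
  cy1 -> i2+i3 (st;sub) pair
  cy2 -> i4 (ld) no-port MEM/MEM
  cy3 -> i5 (ld) WAW r5
  cy4 -> i6 (sub) RAW r5
  cy5 -> i7 (xor) RAW+WAW r3
  cy6 -> i8+i9 (sub;blt) pair
  cy7 -> i10 (xor) RAW r5
  cy8 -> i11 (mulh) RAW r6
  cy9 -> i12 (sub) tail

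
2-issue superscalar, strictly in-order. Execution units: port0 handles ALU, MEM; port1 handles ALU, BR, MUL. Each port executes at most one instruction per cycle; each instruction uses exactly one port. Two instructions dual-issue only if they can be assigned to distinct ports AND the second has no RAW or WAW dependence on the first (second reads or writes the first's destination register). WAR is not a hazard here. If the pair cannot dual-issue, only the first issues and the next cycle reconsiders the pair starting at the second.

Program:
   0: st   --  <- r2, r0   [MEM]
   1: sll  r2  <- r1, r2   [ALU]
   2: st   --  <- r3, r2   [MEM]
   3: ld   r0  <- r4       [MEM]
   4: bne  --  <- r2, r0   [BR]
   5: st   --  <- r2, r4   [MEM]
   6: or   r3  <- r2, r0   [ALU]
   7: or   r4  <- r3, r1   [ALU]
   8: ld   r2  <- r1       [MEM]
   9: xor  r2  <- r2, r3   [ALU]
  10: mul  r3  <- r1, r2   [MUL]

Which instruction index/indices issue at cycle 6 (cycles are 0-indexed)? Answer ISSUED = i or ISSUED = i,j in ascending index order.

c0: i0+i1 st.MEM/sll.ALU  dual
c1: i2 st.MEM  no-port MEM/MEM
c2: i3 ld.MEM  RAW r0
c3: i4+i5 bne.BR/st.MEM  dual
c4: i6 or.ALU  RAW r3
c5: i7+i8 or.ALU/ld.MEM  dual
c6: i9 xor.ALU  RAW r2
c7: i10 mul.MUL  tail

ISSUED = 9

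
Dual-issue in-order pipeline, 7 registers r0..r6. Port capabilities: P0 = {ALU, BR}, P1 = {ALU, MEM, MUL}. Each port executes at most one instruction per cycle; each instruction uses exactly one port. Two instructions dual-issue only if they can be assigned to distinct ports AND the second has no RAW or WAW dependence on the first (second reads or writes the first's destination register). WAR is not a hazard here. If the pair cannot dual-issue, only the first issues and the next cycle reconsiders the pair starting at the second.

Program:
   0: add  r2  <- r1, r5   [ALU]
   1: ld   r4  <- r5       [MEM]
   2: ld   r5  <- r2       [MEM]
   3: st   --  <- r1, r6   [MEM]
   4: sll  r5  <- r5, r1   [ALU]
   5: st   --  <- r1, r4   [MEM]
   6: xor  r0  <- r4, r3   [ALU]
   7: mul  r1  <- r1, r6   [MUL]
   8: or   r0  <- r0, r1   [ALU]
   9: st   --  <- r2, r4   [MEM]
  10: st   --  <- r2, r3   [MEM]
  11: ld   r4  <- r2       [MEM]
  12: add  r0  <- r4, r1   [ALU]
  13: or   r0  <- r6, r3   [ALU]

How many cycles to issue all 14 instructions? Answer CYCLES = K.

c0: i0+i1 add.ALU ld.MEM  dual
c1: i2 ld.MEM  no-port MEM/MEM
c2: i3+i4 st.MEM sll.ALU  dual
c3: i5+i6 st.MEM xor.ALU  dual
c4: i7 mul.MUL  RAW r1
c5: i8+i9 or.ALU st.MEM  dual
c6: i10 st.MEM  no-port MEM/MEM
c7: i11 ld.MEM  RAW r4
c8: i12 add.ALU  WAW r0
c9: i13 or.ALU  tail

CYCLES = 10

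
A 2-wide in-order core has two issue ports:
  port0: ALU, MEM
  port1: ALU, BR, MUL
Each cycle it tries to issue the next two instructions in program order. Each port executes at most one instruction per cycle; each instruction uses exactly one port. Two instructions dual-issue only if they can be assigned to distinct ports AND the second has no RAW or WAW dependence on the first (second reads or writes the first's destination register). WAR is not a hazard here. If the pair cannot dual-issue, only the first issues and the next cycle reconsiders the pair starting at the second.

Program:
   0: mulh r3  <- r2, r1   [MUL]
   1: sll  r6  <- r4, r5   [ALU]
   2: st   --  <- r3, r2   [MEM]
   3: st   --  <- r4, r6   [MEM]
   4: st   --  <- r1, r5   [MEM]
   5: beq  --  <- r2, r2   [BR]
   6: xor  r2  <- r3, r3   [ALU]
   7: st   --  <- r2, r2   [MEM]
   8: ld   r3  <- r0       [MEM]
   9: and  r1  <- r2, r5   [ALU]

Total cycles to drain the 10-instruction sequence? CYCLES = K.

CYCLES = 7

#0 head=0: mulh.MUL sll.ALU i0+i1 pair
#1 head=2: st.MEM i2 no-port MEM/MEM
#2 head=3: st.MEM i3 no-port MEM/MEM
#3 head=4: st.MEM beq.BR i4+i5 pair
#4 head=6: xor.ALU i6 RAW r2
#5 head=7: st.MEM i7 no-port MEM/MEM
#6 head=8: ld.MEM and.ALU i8+i9 pair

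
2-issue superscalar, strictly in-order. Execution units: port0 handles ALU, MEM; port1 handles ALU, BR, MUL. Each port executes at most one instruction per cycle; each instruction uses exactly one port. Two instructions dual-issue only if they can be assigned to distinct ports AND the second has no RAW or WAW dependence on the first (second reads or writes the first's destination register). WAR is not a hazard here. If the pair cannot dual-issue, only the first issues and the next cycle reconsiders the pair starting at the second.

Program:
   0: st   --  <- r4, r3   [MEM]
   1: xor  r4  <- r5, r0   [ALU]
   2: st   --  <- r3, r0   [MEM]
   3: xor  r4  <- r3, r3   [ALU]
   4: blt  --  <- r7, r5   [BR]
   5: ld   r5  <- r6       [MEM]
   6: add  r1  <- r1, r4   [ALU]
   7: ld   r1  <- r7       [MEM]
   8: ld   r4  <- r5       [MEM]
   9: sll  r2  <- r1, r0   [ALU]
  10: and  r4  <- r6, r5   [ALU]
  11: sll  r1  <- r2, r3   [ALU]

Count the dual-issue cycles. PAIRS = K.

0. st+xor @i0&i1  | 2-wide
1. st+xor @i2&i3  | 2-wide
2. blt+ld @i4&i5  | 2-wide
3. add @i6  | WAW r1
4. ld @i7  | no-port MEM/MEM
5. ld+sll @i8&i9  | 2-wide
6. and+sll @i10&i11  | 2-wide

PAIRS = 5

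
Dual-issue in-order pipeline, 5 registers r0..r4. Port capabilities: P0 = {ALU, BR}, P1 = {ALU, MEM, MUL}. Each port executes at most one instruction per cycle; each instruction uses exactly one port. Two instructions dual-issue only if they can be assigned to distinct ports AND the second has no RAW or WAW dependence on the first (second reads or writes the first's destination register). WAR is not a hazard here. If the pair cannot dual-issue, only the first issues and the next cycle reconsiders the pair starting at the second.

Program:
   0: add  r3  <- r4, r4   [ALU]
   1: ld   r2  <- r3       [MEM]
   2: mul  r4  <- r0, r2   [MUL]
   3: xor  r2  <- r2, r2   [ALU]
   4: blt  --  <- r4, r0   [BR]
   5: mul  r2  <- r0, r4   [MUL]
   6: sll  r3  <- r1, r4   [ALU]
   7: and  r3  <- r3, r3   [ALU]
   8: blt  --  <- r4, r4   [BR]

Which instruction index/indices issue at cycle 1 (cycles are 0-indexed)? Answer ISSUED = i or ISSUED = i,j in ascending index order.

  cy0 -> i0 (add) RAW r3
  cy1 -> i1 (ld) no-port MEM/MUL
  cy2 -> i2&i3 (mul;xor) pair
  cy3 -> i4&i5 (blt;mul) pair
  cy4 -> i6 (sll) RAW+WAW r3
  cy5 -> i7&i8 (and;blt) pair

ISSUED = 1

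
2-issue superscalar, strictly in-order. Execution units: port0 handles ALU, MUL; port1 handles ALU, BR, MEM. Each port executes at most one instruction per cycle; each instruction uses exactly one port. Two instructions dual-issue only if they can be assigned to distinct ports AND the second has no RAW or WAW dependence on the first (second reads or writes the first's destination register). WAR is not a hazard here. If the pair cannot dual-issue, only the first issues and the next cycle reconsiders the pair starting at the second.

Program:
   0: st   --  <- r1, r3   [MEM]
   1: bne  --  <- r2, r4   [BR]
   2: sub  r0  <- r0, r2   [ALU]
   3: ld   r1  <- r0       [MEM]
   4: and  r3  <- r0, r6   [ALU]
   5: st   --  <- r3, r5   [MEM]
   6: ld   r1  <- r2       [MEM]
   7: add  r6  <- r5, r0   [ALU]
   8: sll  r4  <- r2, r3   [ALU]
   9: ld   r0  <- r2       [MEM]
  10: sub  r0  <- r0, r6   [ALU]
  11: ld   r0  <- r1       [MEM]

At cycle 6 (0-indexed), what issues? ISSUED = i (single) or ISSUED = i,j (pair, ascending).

ISSUED = 10

c0: i0 st  no-port MEM/BR
c1: i1&i2 bne+sub  dual
c2: i3&i4 ld+and  dual
c3: i5 st  no-port MEM/MEM
c4: i6&i7 ld+add  dual
c5: i8&i9 sll+ld  dual
c6: i10 sub  WAW r0
c7: i11 ld  tail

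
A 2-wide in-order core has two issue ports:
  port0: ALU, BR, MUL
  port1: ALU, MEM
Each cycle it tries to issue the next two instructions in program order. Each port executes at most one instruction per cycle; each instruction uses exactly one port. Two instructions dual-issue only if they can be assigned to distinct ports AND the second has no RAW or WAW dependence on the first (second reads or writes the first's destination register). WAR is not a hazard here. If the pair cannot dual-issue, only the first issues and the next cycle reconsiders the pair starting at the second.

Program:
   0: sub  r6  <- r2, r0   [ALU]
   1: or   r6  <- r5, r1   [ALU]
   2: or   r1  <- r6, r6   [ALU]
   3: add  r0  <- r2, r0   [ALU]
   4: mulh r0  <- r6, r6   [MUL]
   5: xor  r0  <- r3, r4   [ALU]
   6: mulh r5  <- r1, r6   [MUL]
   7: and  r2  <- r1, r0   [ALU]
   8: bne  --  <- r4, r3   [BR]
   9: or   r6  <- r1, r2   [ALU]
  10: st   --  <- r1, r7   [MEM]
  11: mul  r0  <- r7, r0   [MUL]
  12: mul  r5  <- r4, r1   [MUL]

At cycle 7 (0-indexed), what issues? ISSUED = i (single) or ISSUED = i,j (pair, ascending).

0. sub @i0  | WAW r6
1. or @i1  | RAW r6
2. or add @i2+i3  | pair
3. mulh @i4  | WAW r0
4. xor mulh @i5+i6  | pair
5. and bne @i7+i8  | pair
6. or st @i9+i10  | pair
7. mul @i11  | no-port MUL/MUL
8. mul @i12  | tail

ISSUED = 11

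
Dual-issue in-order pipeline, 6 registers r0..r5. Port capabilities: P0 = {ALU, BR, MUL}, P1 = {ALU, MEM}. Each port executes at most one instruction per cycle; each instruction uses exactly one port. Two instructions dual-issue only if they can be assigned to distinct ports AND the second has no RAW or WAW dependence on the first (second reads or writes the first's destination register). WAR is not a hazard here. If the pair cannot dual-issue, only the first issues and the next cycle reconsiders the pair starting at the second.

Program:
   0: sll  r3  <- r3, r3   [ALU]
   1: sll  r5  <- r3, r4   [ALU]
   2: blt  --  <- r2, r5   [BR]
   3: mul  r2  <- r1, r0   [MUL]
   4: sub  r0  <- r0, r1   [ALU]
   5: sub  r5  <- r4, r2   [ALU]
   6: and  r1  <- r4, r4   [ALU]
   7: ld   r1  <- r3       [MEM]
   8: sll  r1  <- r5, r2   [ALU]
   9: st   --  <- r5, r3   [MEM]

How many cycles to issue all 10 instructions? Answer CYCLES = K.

t=0 i0:sll ; RAW r3
t=1 i1:sll ; RAW r5
t=2 i2:blt ; no-port BR/MUL
t=3 i3/i4:mul+sub ; pair
t=4 i5/i6:sub+and ; pair
t=5 i7:ld ; WAW r1
t=6 i8/i9:sll+st ; pair

CYCLES = 7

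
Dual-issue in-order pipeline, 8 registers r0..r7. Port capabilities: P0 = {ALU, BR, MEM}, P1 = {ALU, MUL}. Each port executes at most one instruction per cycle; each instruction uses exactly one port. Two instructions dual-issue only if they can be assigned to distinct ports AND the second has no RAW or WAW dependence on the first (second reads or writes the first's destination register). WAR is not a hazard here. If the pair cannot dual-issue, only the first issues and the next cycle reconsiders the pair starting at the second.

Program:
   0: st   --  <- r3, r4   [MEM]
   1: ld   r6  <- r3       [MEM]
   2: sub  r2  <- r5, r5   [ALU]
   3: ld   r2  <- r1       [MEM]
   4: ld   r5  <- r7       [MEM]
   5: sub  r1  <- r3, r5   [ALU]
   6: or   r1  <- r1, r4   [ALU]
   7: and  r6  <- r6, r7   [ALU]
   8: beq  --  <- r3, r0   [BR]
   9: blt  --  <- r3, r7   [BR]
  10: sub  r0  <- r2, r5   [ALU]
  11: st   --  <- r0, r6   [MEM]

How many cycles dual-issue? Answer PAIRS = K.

PAIRS = 3

t=0 i0:st ; no-port MEM/MEM
t=1 i1&i2:ld/sub ; 2-wide
t=2 i3:ld ; no-port MEM/MEM
t=3 i4:ld ; RAW r5
t=4 i5:sub ; RAW+WAW r1
t=5 i6&i7:or/and ; 2-wide
t=6 i8:beq ; no-port BR/BR
t=7 i9&i10:blt/sub ; 2-wide
t=8 i11:st ; tail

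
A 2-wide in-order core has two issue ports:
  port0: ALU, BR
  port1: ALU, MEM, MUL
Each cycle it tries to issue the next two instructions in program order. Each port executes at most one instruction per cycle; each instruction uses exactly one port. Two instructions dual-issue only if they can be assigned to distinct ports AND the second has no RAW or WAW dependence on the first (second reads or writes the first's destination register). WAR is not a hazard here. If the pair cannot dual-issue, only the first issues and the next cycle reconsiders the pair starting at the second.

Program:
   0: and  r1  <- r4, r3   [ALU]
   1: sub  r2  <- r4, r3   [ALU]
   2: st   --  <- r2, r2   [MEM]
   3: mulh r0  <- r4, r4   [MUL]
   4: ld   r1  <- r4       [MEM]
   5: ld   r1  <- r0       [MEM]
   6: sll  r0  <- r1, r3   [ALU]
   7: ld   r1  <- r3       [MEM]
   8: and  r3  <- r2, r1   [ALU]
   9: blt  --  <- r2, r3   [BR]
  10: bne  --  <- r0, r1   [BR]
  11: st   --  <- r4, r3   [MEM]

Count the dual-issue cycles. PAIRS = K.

c0: i0/i1 and+sub  pair
c1: i2 st  no-port MEM/MUL
c2: i3 mulh  no-port MUL/MEM
c3: i4 ld  no-port MEM/MEM
c4: i5 ld  RAW r1
c5: i6/i7 sll+ld  pair
c6: i8 and  RAW r3
c7: i9 blt  no-port BR/BR
c8: i10/i11 bne+st  pair

PAIRS = 3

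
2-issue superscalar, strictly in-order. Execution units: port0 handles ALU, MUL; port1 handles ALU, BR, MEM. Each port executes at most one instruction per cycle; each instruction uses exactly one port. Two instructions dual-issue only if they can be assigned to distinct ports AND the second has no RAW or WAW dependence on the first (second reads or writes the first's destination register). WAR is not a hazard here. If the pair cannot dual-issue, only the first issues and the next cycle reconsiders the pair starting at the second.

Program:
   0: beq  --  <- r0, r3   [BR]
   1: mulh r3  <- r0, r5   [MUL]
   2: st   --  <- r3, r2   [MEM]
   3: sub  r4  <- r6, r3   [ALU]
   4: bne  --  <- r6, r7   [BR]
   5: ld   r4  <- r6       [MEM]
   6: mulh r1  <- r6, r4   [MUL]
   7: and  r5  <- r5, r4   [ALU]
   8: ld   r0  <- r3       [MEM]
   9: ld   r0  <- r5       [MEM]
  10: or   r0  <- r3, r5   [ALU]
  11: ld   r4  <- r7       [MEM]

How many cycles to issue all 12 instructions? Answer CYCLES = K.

CYCLES = 8

#0 head=0: beq.BR mulh.MUL i0,i1 dual
#1 head=2: st.MEM sub.ALU i2,i3 dual
#2 head=4: bne.BR i4 no-port BR/MEM
#3 head=5: ld.MEM i5 RAW r4
#4 head=6: mulh.MUL and.ALU i6,i7 dual
#5 head=8: ld.MEM i8 no-port MEM/MEM
#6 head=9: ld.MEM i9 WAW r0
#7 head=10: or.ALU ld.MEM i10,i11 dual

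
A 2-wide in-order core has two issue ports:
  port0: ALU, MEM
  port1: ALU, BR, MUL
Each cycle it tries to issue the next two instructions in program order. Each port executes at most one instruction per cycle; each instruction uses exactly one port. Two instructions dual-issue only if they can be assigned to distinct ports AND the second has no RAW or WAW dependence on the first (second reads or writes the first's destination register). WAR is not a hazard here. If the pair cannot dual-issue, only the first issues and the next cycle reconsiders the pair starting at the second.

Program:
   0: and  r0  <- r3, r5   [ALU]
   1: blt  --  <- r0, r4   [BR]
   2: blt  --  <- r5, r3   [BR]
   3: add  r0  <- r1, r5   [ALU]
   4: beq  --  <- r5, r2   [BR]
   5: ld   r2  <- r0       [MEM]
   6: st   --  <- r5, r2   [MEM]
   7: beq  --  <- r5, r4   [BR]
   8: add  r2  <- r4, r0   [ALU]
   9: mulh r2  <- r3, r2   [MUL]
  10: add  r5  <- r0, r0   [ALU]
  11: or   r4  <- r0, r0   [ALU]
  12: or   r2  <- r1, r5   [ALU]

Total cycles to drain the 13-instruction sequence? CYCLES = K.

t=0 i0:and.ALU ; RAW r0
t=1 i1:blt.BR ; no-port BR/BR
t=2 i2,i3:blt.BR;add.ALU ; pair
t=3 i4,i5:beq.BR;ld.MEM ; pair
t=4 i6,i7:st.MEM;beq.BR ; pair
t=5 i8:add.ALU ; RAW+WAW r2
t=6 i9,i10:mulh.MUL;add.ALU ; pair
t=7 i11,i12:or.ALU;or.ALU ; pair

CYCLES = 8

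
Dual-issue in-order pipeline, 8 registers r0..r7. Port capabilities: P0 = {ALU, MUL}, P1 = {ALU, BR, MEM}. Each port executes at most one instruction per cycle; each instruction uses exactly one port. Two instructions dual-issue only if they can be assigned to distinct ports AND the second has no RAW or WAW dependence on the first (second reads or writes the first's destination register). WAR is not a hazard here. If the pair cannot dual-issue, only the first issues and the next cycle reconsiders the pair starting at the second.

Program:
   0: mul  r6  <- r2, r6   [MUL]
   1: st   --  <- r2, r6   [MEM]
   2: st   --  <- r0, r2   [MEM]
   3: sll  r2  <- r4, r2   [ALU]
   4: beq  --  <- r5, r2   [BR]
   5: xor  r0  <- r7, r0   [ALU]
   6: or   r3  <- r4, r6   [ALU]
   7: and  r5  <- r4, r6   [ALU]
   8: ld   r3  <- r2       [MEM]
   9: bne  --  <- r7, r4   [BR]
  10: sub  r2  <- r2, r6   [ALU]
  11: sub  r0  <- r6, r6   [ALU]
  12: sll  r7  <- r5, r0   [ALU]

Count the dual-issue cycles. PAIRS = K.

  cy0 -> i0 (mul) RAW r6
  cy1 -> i1 (st) no-port MEM/MEM
  cy2 -> i2/i3 (st sll) pair
  cy3 -> i4/i5 (beq xor) pair
  cy4 -> i6/i7 (or and) pair
  cy5 -> i8 (ld) no-port MEM/BR
  cy6 -> i9/i10 (bne sub) pair
  cy7 -> i11 (sub) RAW r0
  cy8 -> i12 (sll) tail

PAIRS = 4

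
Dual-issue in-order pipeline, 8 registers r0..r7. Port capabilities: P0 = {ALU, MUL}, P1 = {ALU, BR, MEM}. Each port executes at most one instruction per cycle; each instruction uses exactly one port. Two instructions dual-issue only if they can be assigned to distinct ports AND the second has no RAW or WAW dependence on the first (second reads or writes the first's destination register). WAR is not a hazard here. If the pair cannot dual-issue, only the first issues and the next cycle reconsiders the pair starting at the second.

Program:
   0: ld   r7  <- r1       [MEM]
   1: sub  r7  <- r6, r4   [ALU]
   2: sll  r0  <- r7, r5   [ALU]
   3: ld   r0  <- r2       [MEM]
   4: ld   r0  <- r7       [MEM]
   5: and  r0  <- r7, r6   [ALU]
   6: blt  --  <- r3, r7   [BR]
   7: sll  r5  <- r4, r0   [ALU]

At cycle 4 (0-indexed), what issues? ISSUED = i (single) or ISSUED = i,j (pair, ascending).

ISSUED = 4

c0: i0 ld.MEM  WAW r7
c1: i1 sub.ALU  RAW r7
c2: i2 sll.ALU  WAW r0
c3: i3 ld.MEM  no-port MEM/MEM
c4: i4 ld.MEM  WAW r0
c5: i5&i6 and.ALU+blt.BR  2-wide
c6: i7 sll.ALU  tail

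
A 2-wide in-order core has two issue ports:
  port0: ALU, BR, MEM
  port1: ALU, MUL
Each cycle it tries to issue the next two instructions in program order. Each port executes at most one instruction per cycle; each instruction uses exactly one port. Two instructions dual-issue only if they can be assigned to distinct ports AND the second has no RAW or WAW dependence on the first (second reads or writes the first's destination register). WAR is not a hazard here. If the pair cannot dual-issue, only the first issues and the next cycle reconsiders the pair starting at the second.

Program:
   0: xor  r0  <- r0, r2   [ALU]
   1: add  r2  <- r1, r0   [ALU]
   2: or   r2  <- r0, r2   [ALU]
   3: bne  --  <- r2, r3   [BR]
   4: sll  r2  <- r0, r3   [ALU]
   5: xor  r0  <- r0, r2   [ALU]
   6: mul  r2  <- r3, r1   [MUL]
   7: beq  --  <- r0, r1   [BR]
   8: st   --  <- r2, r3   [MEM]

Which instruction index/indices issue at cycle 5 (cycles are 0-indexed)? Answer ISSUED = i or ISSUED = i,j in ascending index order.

ISSUED = 7

0. xor.ALU @i0  | RAW r0
1. add.ALU @i1  | RAW+WAW r2
2. or.ALU @i2  | RAW r2
3. bne.BR/sll.ALU @i3/i4  | dual
4. xor.ALU/mul.MUL @i5/i6  | dual
5. beq.BR @i7  | no-port BR/MEM
6. st.MEM @i8  | tail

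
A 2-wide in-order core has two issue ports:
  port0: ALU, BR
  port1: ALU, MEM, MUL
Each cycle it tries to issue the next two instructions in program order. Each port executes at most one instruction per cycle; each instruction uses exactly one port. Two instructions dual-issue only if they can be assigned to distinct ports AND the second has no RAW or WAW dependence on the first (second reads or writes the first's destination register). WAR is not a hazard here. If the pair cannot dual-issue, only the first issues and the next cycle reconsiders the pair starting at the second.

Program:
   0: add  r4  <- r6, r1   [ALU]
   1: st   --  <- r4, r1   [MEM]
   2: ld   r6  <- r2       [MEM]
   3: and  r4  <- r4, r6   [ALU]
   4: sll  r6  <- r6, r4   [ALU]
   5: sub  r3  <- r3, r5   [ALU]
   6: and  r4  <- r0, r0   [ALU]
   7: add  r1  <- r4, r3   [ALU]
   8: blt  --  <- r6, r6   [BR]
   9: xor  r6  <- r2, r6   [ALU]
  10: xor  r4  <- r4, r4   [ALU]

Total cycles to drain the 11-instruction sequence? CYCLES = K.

  cy0 -> i0 (add.ALU) RAW r4
  cy1 -> i1 (st.MEM) no-port MEM/MEM
  cy2 -> i2 (ld.MEM) RAW r6
  cy3 -> i3 (and.ALU) RAW r4
  cy4 -> i4&i5 (sll.ALU sub.ALU) dual
  cy5 -> i6 (and.ALU) RAW r4
  cy6 -> i7&i8 (add.ALU blt.BR) dual
  cy7 -> i9&i10 (xor.ALU xor.ALU) dual

CYCLES = 8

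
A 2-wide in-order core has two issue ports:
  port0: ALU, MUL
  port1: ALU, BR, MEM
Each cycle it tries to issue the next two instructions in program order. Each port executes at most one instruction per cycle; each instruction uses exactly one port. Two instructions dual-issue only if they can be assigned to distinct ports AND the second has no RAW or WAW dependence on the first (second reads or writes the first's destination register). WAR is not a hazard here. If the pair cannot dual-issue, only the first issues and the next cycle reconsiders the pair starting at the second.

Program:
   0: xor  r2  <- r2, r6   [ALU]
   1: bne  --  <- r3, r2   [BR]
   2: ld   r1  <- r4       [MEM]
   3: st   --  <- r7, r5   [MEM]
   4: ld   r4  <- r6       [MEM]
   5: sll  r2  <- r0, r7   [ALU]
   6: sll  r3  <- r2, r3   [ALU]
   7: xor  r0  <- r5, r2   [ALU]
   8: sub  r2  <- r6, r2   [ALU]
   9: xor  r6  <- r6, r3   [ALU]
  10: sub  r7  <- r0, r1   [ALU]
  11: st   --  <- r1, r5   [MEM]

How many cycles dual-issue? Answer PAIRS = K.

PAIRS = 4

#0 head=0: xor i0 RAW r2
#1 head=1: bne i1 no-port BR/MEM
#2 head=2: ld i2 no-port MEM/MEM
#3 head=3: st i3 no-port MEM/MEM
#4 head=4: ld+sll i4,i5 2-wide
#5 head=6: sll+xor i6,i7 2-wide
#6 head=8: sub+xor i8,i9 2-wide
#7 head=10: sub+st i10,i11 2-wide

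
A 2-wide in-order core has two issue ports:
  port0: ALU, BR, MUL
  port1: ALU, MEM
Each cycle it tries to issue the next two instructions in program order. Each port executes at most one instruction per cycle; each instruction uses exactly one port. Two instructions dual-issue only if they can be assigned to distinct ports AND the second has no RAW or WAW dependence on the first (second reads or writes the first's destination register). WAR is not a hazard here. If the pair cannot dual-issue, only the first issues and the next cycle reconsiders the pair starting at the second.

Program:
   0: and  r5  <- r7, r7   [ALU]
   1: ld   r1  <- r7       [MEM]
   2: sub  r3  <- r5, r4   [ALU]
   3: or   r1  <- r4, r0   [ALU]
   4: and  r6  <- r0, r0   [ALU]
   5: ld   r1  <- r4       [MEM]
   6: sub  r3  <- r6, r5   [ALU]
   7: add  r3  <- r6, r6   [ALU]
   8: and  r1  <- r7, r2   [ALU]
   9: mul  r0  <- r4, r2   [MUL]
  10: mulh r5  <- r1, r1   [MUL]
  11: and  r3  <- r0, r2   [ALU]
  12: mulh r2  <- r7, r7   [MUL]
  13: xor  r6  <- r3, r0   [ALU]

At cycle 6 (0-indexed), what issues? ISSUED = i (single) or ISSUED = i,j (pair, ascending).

0. and.ALU;ld.MEM @i0&i1  | 2-wide
1. sub.ALU;or.ALU @i2&i3  | 2-wide
2. and.ALU;ld.MEM @i4&i5  | 2-wide
3. sub.ALU @i6  | WAW r3
4. add.ALU;and.ALU @i7&i8  | 2-wide
5. mul.MUL @i9  | no-port MUL/MUL
6. mulh.MUL;and.ALU @i10&i11  | 2-wide
7. mulh.MUL;xor.ALU @i12&i13  | 2-wide

ISSUED = 10,11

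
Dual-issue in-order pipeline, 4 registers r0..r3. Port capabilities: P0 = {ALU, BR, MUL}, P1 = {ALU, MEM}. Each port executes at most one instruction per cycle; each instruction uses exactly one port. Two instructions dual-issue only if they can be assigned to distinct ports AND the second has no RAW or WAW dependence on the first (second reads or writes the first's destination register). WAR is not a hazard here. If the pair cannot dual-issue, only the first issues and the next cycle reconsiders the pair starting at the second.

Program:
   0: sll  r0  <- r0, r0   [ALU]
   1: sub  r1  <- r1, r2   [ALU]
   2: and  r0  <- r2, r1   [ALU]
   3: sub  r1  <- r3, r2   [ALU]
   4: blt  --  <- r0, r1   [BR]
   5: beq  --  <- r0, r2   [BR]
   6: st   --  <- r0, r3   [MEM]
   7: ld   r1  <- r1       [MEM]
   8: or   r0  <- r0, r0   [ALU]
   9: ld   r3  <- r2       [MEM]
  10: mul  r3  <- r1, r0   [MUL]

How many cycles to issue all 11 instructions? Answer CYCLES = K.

t=0 i0/i1:sll/sub ; pair
t=1 i2/i3:and/sub ; pair
t=2 i4:blt ; no-port BR/BR
t=3 i5/i6:beq/st ; pair
t=4 i7/i8:ld/or ; pair
t=5 i9:ld ; WAW r3
t=6 i10:mul ; tail

CYCLES = 7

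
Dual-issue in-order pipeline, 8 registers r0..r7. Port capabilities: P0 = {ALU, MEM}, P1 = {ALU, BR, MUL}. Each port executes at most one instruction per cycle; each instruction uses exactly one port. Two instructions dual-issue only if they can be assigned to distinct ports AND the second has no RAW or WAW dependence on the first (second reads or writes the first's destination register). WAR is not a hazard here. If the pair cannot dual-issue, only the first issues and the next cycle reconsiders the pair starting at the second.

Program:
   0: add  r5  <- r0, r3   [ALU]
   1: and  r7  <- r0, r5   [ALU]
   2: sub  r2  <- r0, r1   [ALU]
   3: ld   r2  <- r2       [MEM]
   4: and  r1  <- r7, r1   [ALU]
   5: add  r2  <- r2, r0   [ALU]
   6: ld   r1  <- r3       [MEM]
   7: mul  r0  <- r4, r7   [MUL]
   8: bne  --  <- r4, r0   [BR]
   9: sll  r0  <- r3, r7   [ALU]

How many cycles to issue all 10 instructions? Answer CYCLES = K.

CYCLES = 6

c0: i0 add  RAW r5
c1: i1+i2 and;sub  2-wide
c2: i3+i4 ld;and  2-wide
c3: i5+i6 add;ld  2-wide
c4: i7 mul  no-port MUL/BR
c5: i8+i9 bne;sll  2-wide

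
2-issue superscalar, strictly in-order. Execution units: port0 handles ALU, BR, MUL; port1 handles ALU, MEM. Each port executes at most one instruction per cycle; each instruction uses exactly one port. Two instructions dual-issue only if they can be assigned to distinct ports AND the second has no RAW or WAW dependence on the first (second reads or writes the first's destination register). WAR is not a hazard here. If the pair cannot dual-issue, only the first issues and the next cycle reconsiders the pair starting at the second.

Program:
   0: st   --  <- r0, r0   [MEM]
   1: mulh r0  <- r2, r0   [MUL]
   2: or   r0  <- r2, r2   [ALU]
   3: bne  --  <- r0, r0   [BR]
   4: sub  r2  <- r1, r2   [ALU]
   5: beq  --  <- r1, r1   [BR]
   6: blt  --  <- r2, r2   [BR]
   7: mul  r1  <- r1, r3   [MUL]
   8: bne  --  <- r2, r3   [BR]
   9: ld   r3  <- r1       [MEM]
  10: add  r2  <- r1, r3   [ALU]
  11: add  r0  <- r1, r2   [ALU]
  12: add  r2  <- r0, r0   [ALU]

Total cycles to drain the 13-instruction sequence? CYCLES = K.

CYCLES = 10

0. st.MEM;mulh.MUL @i0,i1  | 2-wide
1. or.ALU @i2  | RAW r0
2. bne.BR;sub.ALU @i3,i4  | 2-wide
3. beq.BR @i5  | no-port BR/BR
4. blt.BR @i6  | no-port BR/MUL
5. mul.MUL @i7  | no-port MUL/BR
6. bne.BR;ld.MEM @i8,i9  | 2-wide
7. add.ALU @i10  | RAW r2
8. add.ALU @i11  | RAW r0
9. add.ALU @i12  | tail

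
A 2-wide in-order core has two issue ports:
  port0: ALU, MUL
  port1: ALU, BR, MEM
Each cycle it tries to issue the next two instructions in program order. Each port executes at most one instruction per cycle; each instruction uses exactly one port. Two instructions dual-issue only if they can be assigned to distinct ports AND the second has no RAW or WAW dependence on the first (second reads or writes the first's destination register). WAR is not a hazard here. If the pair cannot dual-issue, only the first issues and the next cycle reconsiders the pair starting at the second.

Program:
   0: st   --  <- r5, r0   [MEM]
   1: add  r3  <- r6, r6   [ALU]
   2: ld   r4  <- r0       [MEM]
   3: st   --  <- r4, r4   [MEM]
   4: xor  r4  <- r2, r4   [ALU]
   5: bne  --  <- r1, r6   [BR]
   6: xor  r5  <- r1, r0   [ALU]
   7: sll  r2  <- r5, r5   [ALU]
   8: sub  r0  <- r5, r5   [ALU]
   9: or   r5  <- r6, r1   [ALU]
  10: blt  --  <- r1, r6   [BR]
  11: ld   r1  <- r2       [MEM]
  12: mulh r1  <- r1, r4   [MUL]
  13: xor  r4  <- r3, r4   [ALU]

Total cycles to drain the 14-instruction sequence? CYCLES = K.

#0 head=0: st add i0,i1 2-wide
#1 head=2: ld i2 no-port MEM/MEM
#2 head=3: st xor i3,i4 2-wide
#3 head=5: bne xor i5,i6 2-wide
#4 head=7: sll sub i7,i8 2-wide
#5 head=9: or blt i9,i10 2-wide
#6 head=11: ld i11 RAW+WAW r1
#7 head=12: mulh xor i12,i13 2-wide

CYCLES = 8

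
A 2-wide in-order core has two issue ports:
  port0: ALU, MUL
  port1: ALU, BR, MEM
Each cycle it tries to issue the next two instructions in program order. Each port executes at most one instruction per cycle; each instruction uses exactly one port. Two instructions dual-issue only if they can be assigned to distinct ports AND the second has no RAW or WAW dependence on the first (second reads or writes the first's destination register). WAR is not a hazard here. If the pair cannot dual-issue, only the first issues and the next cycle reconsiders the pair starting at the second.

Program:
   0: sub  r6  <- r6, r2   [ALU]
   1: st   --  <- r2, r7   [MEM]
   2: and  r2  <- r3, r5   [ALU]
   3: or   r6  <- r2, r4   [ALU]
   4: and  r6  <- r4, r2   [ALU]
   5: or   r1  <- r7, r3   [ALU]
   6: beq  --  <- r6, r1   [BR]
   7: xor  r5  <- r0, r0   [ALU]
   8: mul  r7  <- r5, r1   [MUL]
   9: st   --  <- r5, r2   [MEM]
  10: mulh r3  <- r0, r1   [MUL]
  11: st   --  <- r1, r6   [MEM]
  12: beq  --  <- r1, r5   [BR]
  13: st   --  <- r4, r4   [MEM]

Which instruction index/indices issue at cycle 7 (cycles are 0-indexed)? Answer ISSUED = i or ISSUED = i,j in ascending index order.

#0 head=0: sub+st i0+i1 pair
#1 head=2: and i2 RAW r2
#2 head=3: or i3 WAW r6
#3 head=4: and+or i4+i5 pair
#4 head=6: beq+xor i6+i7 pair
#5 head=8: mul+st i8+i9 pair
#6 head=10: mulh+st i10+i11 pair
#7 head=12: beq i12 no-port BR/MEM
#8 head=13: st i13 tail

ISSUED = 12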